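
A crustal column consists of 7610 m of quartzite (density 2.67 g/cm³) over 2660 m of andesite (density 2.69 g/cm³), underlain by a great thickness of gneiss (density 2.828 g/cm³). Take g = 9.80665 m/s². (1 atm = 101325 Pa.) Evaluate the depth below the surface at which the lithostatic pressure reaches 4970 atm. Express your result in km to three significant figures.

Pressure at base of upper layers: 2670×9.80665×7610 + 2690×9.80665×2660 = 2.694×10^8 Pa = 2659 atm
Remaining pressure to be supplied by gneiss: 5.036×10^8 − 2.694×10^8 = 2.342×10^8 Pa
Additional depth in gneiss = 2.342×10^8 Pa / (2828 kg/m³ × 9.80665 m/s²) = 8443.2 m
Total depth = 10270 m + 8443.2 m = 18713 m
= 18.713 km

18.7 km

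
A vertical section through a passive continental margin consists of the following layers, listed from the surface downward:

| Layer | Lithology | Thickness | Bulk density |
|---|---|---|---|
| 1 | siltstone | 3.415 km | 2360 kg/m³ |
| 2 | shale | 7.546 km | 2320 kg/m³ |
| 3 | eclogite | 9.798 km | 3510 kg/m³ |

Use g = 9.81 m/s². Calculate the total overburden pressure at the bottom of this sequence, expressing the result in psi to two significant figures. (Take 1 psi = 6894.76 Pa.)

85000 psi

siltstone: 2360 kg/m³ × 9.81 m/s² × 3415 m = 7.906×10^7 Pa = 11467 psi
shale: 2320 kg/m³ × 9.81 m/s² × 7546 m = 1.717×10^8 Pa = 24909 psi
eclogite: 3510 kg/m³ × 9.81 m/s² × 9798 m = 3.374×10^8 Pa = 48932 psi
Total = 11467 + 24909 + 48932 = 85308 psi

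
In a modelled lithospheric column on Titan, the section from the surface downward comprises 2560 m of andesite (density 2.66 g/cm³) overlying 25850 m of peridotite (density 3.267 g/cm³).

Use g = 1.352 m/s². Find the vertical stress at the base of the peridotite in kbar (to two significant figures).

1.2 kbar

andesite: 2660 kg/m³ × 1.352 m/s² × 2560 m = 9.207×10^6 Pa = 0.09207 kbar
peridotite: 3267 kg/m³ × 1.352 m/s² × 25850 m = 1.142×10^8 Pa = 1.142 kbar
Total = 0.09207 + 1.142 = 1.2339 kbar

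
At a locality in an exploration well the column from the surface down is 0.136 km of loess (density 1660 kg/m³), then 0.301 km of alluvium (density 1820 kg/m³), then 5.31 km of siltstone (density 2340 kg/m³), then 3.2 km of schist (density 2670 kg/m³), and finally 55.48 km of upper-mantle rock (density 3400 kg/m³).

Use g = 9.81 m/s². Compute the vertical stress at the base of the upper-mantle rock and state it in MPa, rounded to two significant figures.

2100 MPa

loess: 1660 kg/m³ × 9.81 m/s² × 136 m = 2.215×10^6 Pa = 2.215 MPa
alluvium: 1820 kg/m³ × 9.81 m/s² × 301 m = 5.374×10^6 Pa = 5.374 MPa
siltstone: 2340 kg/m³ × 9.81 m/s² × 5310 m = 1.219×10^8 Pa = 121.9 MPa
schist: 2670 kg/m³ × 9.81 m/s² × 3200 m = 8.382×10^7 Pa = 83.82 MPa
upper-mantle rock: 3400 kg/m³ × 9.81 m/s² × 55480 m = 1.850×10^9 Pa = 1850 MPa
Total = 2.215 + 5.374 + 121.9 + 83.82 + 1850 = 2063.8 MPa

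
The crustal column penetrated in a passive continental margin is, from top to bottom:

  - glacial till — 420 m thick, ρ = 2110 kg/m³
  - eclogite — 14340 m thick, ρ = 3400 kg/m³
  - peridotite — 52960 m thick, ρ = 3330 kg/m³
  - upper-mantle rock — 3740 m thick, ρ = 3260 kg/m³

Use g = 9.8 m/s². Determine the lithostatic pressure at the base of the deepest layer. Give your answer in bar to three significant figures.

23300 bar

glacial till: 2110 kg/m³ × 9.8 m/s² × 420 m = 8.685×10^6 Pa = 86.85 bar
eclogite: 3400 kg/m³ × 9.8 m/s² × 14340 m = 4.778×10^8 Pa = 4778 bar
peridotite: 3330 kg/m³ × 9.8 m/s² × 52960 m = 1.728×10^9 Pa = 17283 bar
upper-mantle rock: 3260 kg/m³ × 9.8 m/s² × 3740 m = 1.195×10^8 Pa = 1195 bar
Total = 86.85 + 4778 + 17283 + 1195 = 23343 bar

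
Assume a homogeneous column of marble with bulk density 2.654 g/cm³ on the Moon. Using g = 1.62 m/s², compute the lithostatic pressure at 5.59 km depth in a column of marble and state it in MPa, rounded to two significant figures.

24 MPa

marble: 2654 kg/m³ × 1.62 m/s² × 5590 m = 2.403×10^7 Pa = 24.03 MPa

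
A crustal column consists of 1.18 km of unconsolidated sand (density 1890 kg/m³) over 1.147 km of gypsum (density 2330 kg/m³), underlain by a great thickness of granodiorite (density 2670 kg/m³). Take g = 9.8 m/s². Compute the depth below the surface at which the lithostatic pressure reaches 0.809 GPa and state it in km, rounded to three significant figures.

31.4 km

Pressure at base of upper layers: 1890×9.8×1180 + 2330×9.8×1147 = 4.805×10^7 Pa = 0.04805 GPa
Remaining pressure to be supplied by granodiorite: 8.090×10^8 − 4.805×10^7 = 7.610×10^8 Pa
Additional depth in granodiorite = 7.610×10^8 Pa / (2670 kg/m³ × 9.8 m/s²) = 29082 m
Total depth = 2327 m + 29082 m = 31409 m
= 31.409 km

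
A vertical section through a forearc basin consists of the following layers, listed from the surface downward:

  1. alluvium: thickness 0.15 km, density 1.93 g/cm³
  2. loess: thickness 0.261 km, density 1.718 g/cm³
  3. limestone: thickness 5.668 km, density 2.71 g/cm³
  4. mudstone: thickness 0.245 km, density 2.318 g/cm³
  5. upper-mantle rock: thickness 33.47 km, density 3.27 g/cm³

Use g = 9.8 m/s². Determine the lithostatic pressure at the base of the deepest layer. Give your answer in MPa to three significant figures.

alluvium: 1930 kg/m³ × 9.8 m/s² × 150 m = 2.837×10^6 Pa = 2.837 MPa
loess: 1718 kg/m³ × 9.8 m/s² × 261 m = 4.394×10^6 Pa = 4.394 MPa
limestone: 2710 kg/m³ × 9.8 m/s² × 5668 m = 1.505×10^8 Pa = 150.5 MPa
mudstone: 2318 kg/m³ × 9.8 m/s² × 245 m = 5.566×10^6 Pa = 5.566 MPa
upper-mantle rock: 3270 kg/m³ × 9.8 m/s² × 33470 m = 1.073×10^9 Pa = 1073 MPa
Total = 2.837 + 4.394 + 150.5 + 5.566 + 1073 = 1235.9 MPa

1240 MPa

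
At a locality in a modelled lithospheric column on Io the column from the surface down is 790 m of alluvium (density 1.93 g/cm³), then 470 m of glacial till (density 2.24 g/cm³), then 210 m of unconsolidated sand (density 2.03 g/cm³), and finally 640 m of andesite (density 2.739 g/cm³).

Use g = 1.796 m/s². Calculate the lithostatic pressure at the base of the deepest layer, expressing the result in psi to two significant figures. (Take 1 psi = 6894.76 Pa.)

alluvium: 1930 kg/m³ × 1.796 m/s² × 790 m = 2.738×10^6 Pa = 397.2 psi
glacial till: 2240 kg/m³ × 1.796 m/s² × 470 m = 1.891×10^6 Pa = 274.2 psi
unconsolidated sand: 2030 kg/m³ × 1.796 m/s² × 210 m = 7.656×10^5 Pa = 111.0 psi
andesite: 2739 kg/m³ × 1.796 m/s² × 640 m = 3.148×10^6 Pa = 456.6 psi
Total = 397.2 + 274.2 + 111.0 + 456.6 = 1239.1 psi

1200 psi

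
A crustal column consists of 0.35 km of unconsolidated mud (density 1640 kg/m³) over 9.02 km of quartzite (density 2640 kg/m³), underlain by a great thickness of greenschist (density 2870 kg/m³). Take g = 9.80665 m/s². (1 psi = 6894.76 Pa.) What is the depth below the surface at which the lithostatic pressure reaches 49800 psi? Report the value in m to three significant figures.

Pressure at base of upper layers: 1640×9.80665×350 + 2640×9.80665×9020 = 2.392×10^8 Pa = 34686 psi
Remaining pressure to be supplied by greenschist: 3.434×10^8 − 2.392×10^8 = 1.042×10^8 Pa
Additional depth in greenschist = 1.042×10^8 Pa / (2870 kg/m³ × 9.80665 m/s²) = 3702.5 m
Total depth = 9370 m + 3702.5 m = 13072 m

13100 m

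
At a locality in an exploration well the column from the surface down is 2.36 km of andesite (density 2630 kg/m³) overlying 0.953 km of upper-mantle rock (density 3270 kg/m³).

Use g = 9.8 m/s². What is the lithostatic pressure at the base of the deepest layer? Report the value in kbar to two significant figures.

andesite: 2630 kg/m³ × 9.8 m/s² × 2360 m = 6.083×10^7 Pa = 0.6083 kbar
upper-mantle rock: 3270 kg/m³ × 9.8 m/s² × 953 m = 3.054×10^7 Pa = 0.3054 kbar
Total = 0.6083 + 0.3054 = 0.91366 kbar

0.91 kbar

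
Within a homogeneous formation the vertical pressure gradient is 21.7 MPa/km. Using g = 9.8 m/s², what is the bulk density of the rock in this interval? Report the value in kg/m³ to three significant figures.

2210 kg/m³

ρ = (dP/dz)/g = 21.7 MPa/km / 9.8 m/s² = 21700 Pa/m / 9.8 m/s² = 2214.3 kg/m³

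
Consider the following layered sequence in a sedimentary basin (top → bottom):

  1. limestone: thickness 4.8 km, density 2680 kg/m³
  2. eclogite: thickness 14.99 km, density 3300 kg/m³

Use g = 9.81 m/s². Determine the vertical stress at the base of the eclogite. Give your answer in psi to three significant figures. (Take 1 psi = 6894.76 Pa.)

88700 psi

limestone: 2680 kg/m³ × 9.81 m/s² × 4800 m = 1.262×10^8 Pa = 18303 psi
eclogite: 3300 kg/m³ × 9.81 m/s² × 14990 m = 4.853×10^8 Pa = 70383 psi
Total = 18303 + 70383 = 88686 psi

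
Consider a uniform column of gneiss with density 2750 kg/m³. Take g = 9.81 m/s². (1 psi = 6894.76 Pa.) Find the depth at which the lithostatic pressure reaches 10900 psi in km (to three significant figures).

2.79 km

h = P/(ρg) = 10900 psi / (2750 kg/m³ × 9.81 m/s²) = 7.515×10^7 Pa / 26978 Pa/m = 2785.8 m
= 2.7858 km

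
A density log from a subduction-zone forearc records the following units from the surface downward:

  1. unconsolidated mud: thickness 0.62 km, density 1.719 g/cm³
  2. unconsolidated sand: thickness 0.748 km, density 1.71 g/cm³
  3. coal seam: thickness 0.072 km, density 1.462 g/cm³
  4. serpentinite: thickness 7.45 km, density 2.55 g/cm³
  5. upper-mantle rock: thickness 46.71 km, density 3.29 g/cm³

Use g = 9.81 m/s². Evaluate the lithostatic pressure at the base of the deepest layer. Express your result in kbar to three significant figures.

unconsolidated mud: 1719 kg/m³ × 9.81 m/s² × 620 m = 1.046×10^7 Pa = 0.1046 kbar
unconsolidated sand: 1710 kg/m³ × 9.81 m/s² × 748 m = 1.255×10^7 Pa = 0.1255 kbar
coal seam: 1462 kg/m³ × 9.81 m/s² × 72 m = 1.033×10^6 Pa = 0.01033 kbar
serpentinite: 2550 kg/m³ × 9.81 m/s² × 7450 m = 1.864×10^8 Pa = 1.864 kbar
upper-mantle rock: 3290 kg/m³ × 9.81 m/s² × 46710 m = 1.508×10^9 Pa = 15.08 kbar
Total = 0.1046 + 0.1255 + 0.01033 + 1.864 + 15.08 = 17.180 kbar

17.2 kbar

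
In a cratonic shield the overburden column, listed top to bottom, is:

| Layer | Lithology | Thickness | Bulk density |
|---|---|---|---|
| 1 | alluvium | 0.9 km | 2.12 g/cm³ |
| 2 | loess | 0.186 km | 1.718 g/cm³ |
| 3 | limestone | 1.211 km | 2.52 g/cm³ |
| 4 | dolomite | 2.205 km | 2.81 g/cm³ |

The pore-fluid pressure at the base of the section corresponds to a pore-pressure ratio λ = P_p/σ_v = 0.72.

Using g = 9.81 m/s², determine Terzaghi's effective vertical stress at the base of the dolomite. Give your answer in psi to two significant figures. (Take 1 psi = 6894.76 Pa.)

Overburden (lithostatic) stress σ_v:
alluvium: 2120 kg/m³ × 9.81 m/s² × 900 m = 1.872×10^7 Pa = 18.72 MPa
loess: 1718 kg/m³ × 9.81 m/s² × 186 m = 3.135×10^6 Pa = 3.135 MPa
limestone: 2520 kg/m³ × 9.81 m/s² × 1211 m = 2.994×10^7 Pa = 29.94 MPa
dolomite: 2810 kg/m³ × 9.81 m/s² × 2205 m = 6.078×10^7 Pa = 60.78 MPa
Total = 18.72 + 3.135 + 29.94 + 60.78 = 112.57 MPa
Pore pressure P_p = λ·σ_v = 0.72 × 112.6 MPa = 81.05 MPa
Effective stress σ' = σ_v − P_p = 112.6 − 81.05 = 31.520 MPa = 4571.6 psi

4600 psi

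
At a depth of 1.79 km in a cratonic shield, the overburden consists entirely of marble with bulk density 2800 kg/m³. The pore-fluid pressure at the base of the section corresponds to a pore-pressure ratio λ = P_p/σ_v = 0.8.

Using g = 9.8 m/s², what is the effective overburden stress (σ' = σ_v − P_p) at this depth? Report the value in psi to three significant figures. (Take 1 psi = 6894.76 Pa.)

Overburden (lithostatic) stress σ_v:
marble: 2800 kg/m³ × 9.8 m/s² × 1790 m = 4.912×10^7 Pa = 49.12 MPa
Pore pressure P_p = λ·σ_v = 0.8 × 49.12 MPa = 39.29 MPa
Effective stress σ' = σ_v − P_p = 49.12 − 39.29 = 9.8235 MPa = 1424.8 psi

1420 psi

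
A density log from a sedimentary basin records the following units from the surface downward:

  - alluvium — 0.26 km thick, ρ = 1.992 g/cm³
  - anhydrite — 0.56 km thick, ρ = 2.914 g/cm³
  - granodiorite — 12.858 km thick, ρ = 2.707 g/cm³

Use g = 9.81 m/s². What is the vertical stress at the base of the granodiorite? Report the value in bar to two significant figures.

3600 bar

alluvium: 1992 kg/m³ × 9.81 m/s² × 260 m = 5.081×10^6 Pa = 50.81 bar
anhydrite: 2914 kg/m³ × 9.81 m/s² × 560 m = 1.601×10^7 Pa = 160.1 bar
granodiorite: 2707 kg/m³ × 9.81 m/s² × 12858 m = 3.415×10^8 Pa = 3415 bar
Total = 50.81 + 160.1 + 3415 = 3625.4 bar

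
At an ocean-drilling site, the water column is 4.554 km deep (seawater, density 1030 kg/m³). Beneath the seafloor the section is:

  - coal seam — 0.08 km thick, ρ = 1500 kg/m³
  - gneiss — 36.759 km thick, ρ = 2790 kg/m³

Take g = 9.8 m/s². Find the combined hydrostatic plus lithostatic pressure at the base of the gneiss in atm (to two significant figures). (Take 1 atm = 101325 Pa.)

seawater: 1030 kg/m³ × 9.8 m/s² × 4554 m = 4.597×10^7 Pa = 453.7 atm
coal seam: 1500 kg/m³ × 9.8 m/s² × 80 m = 1.176×10^6 Pa = 11.61 atm
gneiss: 2790 kg/m³ × 9.8 m/s² × 36759 m = 1.005×10^9 Pa = 9919 atm
Total = 453.7 + 11.61 + 9919 = 10384 atm

10000 atm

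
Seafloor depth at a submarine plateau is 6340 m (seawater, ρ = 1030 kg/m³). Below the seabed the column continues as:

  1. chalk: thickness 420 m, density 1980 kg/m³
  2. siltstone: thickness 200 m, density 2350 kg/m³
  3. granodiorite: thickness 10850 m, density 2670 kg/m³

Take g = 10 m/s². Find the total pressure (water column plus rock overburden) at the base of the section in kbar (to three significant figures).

seawater: 1030 kg/m³ × 10 m/s² × 6340 m = 6.530×10^7 Pa = 0.6530 kbar
chalk: 1980 kg/m³ × 10 m/s² × 420 m = 8.316×10^6 Pa = 0.08316 kbar
siltstone: 2350 kg/m³ × 10 m/s² × 200 m = 4.700×10^6 Pa = 0.04700 kbar
granodiorite: 2670 kg/m³ × 10 m/s² × 10850 m = 2.897×10^8 Pa = 2.897 kbar
Total = 0.6530 + 0.08316 + 0.04700 + 2.897 = 3.6801 kbar

3.68 kbar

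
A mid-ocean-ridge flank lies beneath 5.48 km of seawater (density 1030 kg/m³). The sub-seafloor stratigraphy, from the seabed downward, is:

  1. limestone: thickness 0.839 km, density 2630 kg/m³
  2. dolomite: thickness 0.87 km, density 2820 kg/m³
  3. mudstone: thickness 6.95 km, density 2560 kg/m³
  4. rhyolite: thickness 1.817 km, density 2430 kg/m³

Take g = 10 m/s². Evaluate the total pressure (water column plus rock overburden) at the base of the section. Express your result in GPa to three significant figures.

seawater: 1030 kg/m³ × 10 m/s² × 5480 m = 5.644×10^7 Pa = 0.05644 GPa
limestone: 2630 kg/m³ × 10 m/s² × 839 m = 2.207×10^7 Pa = 0.02207 GPa
dolomite: 2820 kg/m³ × 10 m/s² × 870 m = 2.453×10^7 Pa = 0.02453 GPa
mudstone: 2560 kg/m³ × 10 m/s² × 6950 m = 1.779×10^8 Pa = 0.1779 GPa
rhyolite: 2430 kg/m³ × 10 m/s² × 1817 m = 4.415×10^7 Pa = 0.04415 GPa
Total = 0.05644 + 0.02207 + 0.02453 + 0.1779 + 0.04415 = 0.32512 GPa

0.325 GPa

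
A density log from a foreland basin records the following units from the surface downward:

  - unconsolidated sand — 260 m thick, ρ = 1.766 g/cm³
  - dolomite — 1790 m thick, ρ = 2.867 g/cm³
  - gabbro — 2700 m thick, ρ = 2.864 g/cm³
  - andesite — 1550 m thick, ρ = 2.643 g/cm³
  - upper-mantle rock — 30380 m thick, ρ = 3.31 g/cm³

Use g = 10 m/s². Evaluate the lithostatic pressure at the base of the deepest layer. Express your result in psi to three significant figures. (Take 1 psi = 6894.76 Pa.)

171000 psi

unconsolidated sand: 1766 kg/m³ × 10 m/s² × 260 m = 4.592×10^6 Pa = 666.0 psi
dolomite: 2867 kg/m³ × 10 m/s² × 1790 m = 5.132×10^7 Pa = 7443 psi
gabbro: 2864 kg/m³ × 10 m/s² × 2700 m = 7.733×10^7 Pa = 11215 psi
andesite: 2643 kg/m³ × 10 m/s² × 1550 m = 4.097×10^7 Pa = 5942 psi
upper-mantle rock: 3310 kg/m³ × 10 m/s² × 30380 m = 1.006×10^9 Pa = 1.458×10^5 psi
Total = 666.0 + 7443 + 11215 + 5942 + 1.458×10^5 = 1.7111×10^5 psi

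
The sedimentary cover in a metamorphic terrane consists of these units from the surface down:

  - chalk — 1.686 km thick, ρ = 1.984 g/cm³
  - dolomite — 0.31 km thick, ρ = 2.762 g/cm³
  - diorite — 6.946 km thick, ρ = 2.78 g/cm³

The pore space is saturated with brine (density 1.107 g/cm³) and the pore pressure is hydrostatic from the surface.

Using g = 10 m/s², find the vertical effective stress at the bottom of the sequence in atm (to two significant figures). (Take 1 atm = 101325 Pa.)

1300 atm

Overburden (lithostatic) stress σ_v:
chalk: 1984 kg/m³ × 10 m/s² × 1686 m = 3.345×10^7 Pa = 33.45 MPa
dolomite: 2762 kg/m³ × 10 m/s² × 310 m = 8.562×10^6 Pa = 8.562 MPa
diorite: 2780 kg/m³ × 10 m/s² × 6946 m = 1.931×10^8 Pa = 193.1 MPa
Total = 33.45 + 8.562 + 193.1 = 235.11 MPa
Pore pressure P_p = 1107 kg/m³ × 10 m/s² × 8942 m = 9.899×10^7 Pa = 98.99 MPa
Effective stress σ' = σ_v − P_p = 235.1 − 98.99 = 136.12 MPa = 1343.4 atm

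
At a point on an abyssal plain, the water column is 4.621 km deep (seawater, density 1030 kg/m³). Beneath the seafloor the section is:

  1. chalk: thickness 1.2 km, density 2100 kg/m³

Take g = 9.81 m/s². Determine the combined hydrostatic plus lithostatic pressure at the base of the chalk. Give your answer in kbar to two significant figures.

seawater: 1030 kg/m³ × 9.81 m/s² × 4621 m = 4.669×10^7 Pa = 0.4669 kbar
chalk: 2100 kg/m³ × 9.81 m/s² × 1200 m = 2.472×10^7 Pa = 0.2472 kbar
Total = 0.4669 + 0.2472 = 0.71413 kbar

0.71 kbar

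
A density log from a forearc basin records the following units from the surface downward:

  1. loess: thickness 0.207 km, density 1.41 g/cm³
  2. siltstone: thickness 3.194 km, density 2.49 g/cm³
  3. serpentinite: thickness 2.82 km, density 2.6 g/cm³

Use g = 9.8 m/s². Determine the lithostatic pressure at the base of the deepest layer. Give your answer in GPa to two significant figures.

0.15 GPa

loess: 1410 kg/m³ × 9.8 m/s² × 207 m = 2.860×10^6 Pa = 2.860×10^-3 GPa
siltstone: 2490 kg/m³ × 9.8 m/s² × 3194 m = 7.794×10^7 Pa = 0.07794 GPa
serpentinite: 2600 kg/m³ × 9.8 m/s² × 2820 m = 7.185×10^7 Pa = 0.07185 GPa
Total = 2.860×10^-3 + 0.07794 + 0.07185 = 0.15265 GPa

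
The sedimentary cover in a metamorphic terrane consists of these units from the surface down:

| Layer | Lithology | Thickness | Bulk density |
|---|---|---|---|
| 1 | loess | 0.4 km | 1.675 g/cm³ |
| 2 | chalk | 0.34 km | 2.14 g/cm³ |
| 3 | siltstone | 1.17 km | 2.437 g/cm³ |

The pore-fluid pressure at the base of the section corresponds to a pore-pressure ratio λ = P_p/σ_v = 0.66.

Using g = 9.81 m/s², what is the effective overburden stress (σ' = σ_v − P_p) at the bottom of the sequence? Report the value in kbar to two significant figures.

0.14 kbar

Overburden (lithostatic) stress σ_v:
loess: 1675 kg/m³ × 9.81 m/s² × 400 m = 6.573×10^6 Pa = 6.573 MPa
chalk: 2140 kg/m³ × 9.81 m/s² × 340 m = 7.138×10^6 Pa = 7.138 MPa
siltstone: 2437 kg/m³ × 9.81 m/s² × 1170 m = 2.797×10^7 Pa = 27.97 MPa
Total = 6.573 + 7.138 + 27.97 = 41.682 MPa
Pore pressure P_p = λ·σ_v = 0.66 × 41.68 MPa = 27.51 MPa
Effective stress σ' = σ_v − P_p = 41.68 − 27.51 = 14.172 MPa = 0.14172 kbar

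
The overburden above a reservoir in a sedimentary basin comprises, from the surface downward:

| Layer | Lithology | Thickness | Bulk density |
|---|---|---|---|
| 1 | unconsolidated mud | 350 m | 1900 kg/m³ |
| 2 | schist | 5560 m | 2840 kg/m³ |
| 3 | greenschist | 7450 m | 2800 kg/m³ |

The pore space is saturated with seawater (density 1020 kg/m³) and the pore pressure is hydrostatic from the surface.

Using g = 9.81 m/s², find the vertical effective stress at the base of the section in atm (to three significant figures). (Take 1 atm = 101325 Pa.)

2290 atm

Overburden (lithostatic) stress σ_v:
unconsolidated mud: 1900 kg/m³ × 9.81 m/s² × 350 m = 6.524×10^6 Pa = 6.524 MPa
schist: 2840 kg/m³ × 9.81 m/s² × 5560 m = 1.549×10^8 Pa = 154.9 MPa
greenschist: 2800 kg/m³ × 9.81 m/s² × 7450 m = 2.046×10^8 Pa = 204.6 MPa
Total = 6.524 + 154.9 + 204.6 = 366.06 MPa
Pore pressure P_p = 1020 kg/m³ × 9.81 m/s² × 13360 m = 1.337×10^8 Pa = 133.7 MPa
Effective stress σ' = σ_v − P_p = 366.1 − 133.7 = 232.38 MPa = 2293.4 atm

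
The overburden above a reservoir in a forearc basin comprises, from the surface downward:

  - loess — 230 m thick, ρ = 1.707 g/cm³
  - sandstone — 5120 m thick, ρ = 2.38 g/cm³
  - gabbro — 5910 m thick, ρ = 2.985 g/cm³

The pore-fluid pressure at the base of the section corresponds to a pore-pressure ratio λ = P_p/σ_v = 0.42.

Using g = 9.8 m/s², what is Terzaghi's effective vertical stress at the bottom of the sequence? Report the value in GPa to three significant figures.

0.172 GPa

Overburden (lithostatic) stress σ_v:
loess: 1707 kg/m³ × 9.8 m/s² × 230 m = 3.848×10^6 Pa = 3.848 MPa
sandstone: 2380 kg/m³ × 9.8 m/s² × 5120 m = 1.194×10^8 Pa = 119.4 MPa
gabbro: 2985 kg/m³ × 9.8 m/s² × 5910 m = 1.729×10^8 Pa = 172.9 MPa
Total = 3.848 + 119.4 + 172.9 = 296.15 MPa
Pore pressure P_p = λ·σ_v = 0.42 × 296.2 MPa = 124.4 MPa
Effective stress σ' = σ_v − P_p = 296.2 − 124.4 = 171.77 MPa = 0.17177 GPa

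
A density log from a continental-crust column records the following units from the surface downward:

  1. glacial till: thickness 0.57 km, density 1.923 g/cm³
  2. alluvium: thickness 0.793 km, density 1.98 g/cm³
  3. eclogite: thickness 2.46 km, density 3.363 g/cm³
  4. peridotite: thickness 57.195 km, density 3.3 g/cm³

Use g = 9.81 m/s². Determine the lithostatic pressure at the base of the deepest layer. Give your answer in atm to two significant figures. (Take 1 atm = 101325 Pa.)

19000 atm

glacial till: 1923 kg/m³ × 9.81 m/s² × 570 m = 1.075×10^7 Pa = 106.1 atm
alluvium: 1980 kg/m³ × 9.81 m/s² × 793 m = 1.540×10^7 Pa = 152.0 atm
eclogite: 3363 kg/m³ × 9.81 m/s² × 2460 m = 8.116×10^7 Pa = 801.0 atm
peridotite: 3300 kg/m³ × 9.81 m/s² × 57195 m = 1.852×10^9 Pa = 18274 atm
Total = 106.1 + 152.0 + 801.0 + 18274 = 19333 atm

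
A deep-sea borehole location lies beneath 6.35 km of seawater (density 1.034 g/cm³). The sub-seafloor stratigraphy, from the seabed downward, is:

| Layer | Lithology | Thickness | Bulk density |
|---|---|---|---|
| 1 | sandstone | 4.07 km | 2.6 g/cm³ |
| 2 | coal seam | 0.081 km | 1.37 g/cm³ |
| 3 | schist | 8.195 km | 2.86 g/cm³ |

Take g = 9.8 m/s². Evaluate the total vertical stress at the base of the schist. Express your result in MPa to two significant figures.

seawater: 1034 kg/m³ × 9.8 m/s² × 6350 m = 6.435×10^7 Pa = 64.35 MPa
sandstone: 2600 kg/m³ × 9.8 m/s² × 4070 m = 1.037×10^8 Pa = 103.7 MPa
coal seam: 1370 kg/m³ × 9.8 m/s² × 81 m = 1.088×10^6 Pa = 1.088 MPa
schist: 2860 kg/m³ × 9.8 m/s² × 8195 m = 2.297×10^8 Pa = 229.7 MPa
Total = 64.35 + 103.7 + 1.088 + 229.7 = 398.83 MPa

400 MPa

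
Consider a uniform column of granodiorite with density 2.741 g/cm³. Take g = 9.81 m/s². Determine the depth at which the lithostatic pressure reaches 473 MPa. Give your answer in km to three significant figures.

h = P/(ρg) = 473 MPa / (2741 kg/m³ × 9.81 m/s²) = 4.730×10^8 Pa / 26889 Pa/m = 17591 m
= 17.591 km

17.6 km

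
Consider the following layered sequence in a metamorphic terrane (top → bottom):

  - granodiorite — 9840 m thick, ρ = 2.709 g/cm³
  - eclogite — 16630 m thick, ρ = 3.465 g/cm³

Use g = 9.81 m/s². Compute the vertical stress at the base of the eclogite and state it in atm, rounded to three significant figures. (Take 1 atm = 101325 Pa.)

8160 atm

granodiorite: 2709 kg/m³ × 9.81 m/s² × 9840 m = 2.615×10^8 Pa = 2581 atm
eclogite: 3465 kg/m³ × 9.81 m/s² × 16630 m = 5.653×10^8 Pa = 5579 atm
Total = 2581 + 5579 = 8159.7 atm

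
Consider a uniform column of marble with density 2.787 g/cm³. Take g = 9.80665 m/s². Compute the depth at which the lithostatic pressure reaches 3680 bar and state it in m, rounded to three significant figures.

h = P/(ρg) = 3680 bar / (2787 kg/m³ × 9.80665 m/s²) = 3.680×10^8 Pa / 27331 Pa/m = 13464 m

13500 m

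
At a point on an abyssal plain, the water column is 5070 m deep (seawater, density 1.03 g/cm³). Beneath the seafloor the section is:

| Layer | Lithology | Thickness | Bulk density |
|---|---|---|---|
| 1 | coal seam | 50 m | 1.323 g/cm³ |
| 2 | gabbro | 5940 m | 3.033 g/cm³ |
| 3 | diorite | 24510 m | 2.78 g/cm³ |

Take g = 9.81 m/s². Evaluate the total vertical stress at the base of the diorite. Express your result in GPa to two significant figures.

seawater: 1030 kg/m³ × 9.81 m/s² × 5070 m = 5.123×10^7 Pa = 0.05123 GPa
coal seam: 1323 kg/m³ × 9.81 m/s² × 50 m = 6.489×10^5 Pa = 6.489×10^-4 GPa
gabbro: 3033 kg/m³ × 9.81 m/s² × 5940 m = 1.767×10^8 Pa = 0.1767 GPa
diorite: 2780 kg/m³ × 9.81 m/s² × 24510 m = 6.684×10^8 Pa = 0.6684 GPa
Total = 0.05123 + 6.489×10^-4 + 0.1767 + 0.6684 = 0.89705 GPa

0.90 GPa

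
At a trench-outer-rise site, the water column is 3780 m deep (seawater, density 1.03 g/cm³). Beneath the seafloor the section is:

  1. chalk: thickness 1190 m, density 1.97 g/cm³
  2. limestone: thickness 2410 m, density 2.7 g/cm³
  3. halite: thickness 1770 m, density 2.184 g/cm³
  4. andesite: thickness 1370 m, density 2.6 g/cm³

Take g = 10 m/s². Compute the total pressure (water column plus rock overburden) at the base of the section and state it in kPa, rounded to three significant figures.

seawater: 1030 kg/m³ × 10 m/s² × 3780 m = 3.893×10^7 Pa = 38934 kPa
chalk: 1970 kg/m³ × 10 m/s² × 1190 m = 2.344×10^7 Pa = 23443 kPa
limestone: 2700 kg/m³ × 10 m/s² × 2410 m = 6.507×10^7 Pa = 65070 kPa
halite: 2184 kg/m³ × 10 m/s² × 1770 m = 3.866×10^7 Pa = 38657 kPa
andesite: 2600 kg/m³ × 10 m/s² × 1370 m = 3.562×10^7 Pa = 35620 kPa
Total = 38934 + 23443 + 65070 + 38657 + 35620 = 2.0172×10^5 kPa

202000 kPa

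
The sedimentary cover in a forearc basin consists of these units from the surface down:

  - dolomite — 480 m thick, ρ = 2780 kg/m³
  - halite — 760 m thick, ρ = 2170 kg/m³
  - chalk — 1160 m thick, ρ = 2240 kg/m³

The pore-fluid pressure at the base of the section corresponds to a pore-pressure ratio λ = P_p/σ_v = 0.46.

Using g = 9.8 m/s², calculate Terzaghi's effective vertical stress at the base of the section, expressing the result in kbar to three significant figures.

0.295 kbar

Overburden (lithostatic) stress σ_v:
dolomite: 2780 kg/m³ × 9.8 m/s² × 480 m = 1.308×10^7 Pa = 13.08 MPa
halite: 2170 kg/m³ × 9.8 m/s² × 760 m = 1.616×10^7 Pa = 16.16 MPa
chalk: 2240 kg/m³ × 9.8 m/s² × 1160 m = 2.546×10^7 Pa = 25.46 MPa
Total = 13.08 + 16.16 + 25.46 = 54.704 MPa
Pore pressure P_p = λ·σ_v = 0.46 × 54.70 MPa = 25.16 MPa
Effective stress σ' = σ_v − P_p = 54.70 − 25.16 = 29.540 MPa = 0.29540 kbar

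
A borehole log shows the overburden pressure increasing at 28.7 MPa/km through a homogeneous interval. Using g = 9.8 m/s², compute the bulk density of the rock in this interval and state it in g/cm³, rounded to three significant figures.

2.93 g/cm³

ρ = (dP/dz)/g = 28.7 MPa/km / 9.8 m/s² = 28700 Pa/m / 9.8 m/s² = 2928.6 kg/m³
= 2.929 g/cm³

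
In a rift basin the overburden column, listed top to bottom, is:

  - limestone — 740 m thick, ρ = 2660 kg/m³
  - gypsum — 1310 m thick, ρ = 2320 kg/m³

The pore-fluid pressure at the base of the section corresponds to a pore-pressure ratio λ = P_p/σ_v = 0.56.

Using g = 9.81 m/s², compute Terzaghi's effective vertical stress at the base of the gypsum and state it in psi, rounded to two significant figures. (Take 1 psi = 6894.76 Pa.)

3100 psi

Overburden (lithostatic) stress σ_v:
limestone: 2660 kg/m³ × 9.81 m/s² × 740 m = 1.931×10^7 Pa = 19.31 MPa
gypsum: 2320 kg/m³ × 9.81 m/s² × 1310 m = 2.981×10^7 Pa = 29.81 MPa
Total = 19.31 + 29.81 = 49.125 MPa
Pore pressure P_p = λ·σ_v = 0.56 × 49.12 MPa = 27.51 MPa
Effective stress σ' = σ_v − P_p = 49.12 − 27.51 = 21.615 MPa = 3135.0 psi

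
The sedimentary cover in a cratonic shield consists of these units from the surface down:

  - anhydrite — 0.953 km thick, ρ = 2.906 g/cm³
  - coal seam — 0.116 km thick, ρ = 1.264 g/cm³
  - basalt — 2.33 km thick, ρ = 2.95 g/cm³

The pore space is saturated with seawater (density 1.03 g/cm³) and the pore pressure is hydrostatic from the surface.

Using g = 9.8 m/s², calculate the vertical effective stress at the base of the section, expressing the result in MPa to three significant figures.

61.6 MPa

Overburden (lithostatic) stress σ_v:
anhydrite: 2906 kg/m³ × 9.8 m/s² × 953 m = 2.714×10^7 Pa = 27.14 MPa
coal seam: 1264 kg/m³ × 9.8 m/s² × 116 m = 1.437×10^6 Pa = 1.437 MPa
basalt: 2950 kg/m³ × 9.8 m/s² × 2330 m = 6.736×10^7 Pa = 67.36 MPa
Total = 27.14 + 1.437 + 67.36 = 95.938 MPa
Pore pressure P_p = 1030 kg/m³ × 9.8 m/s² × 3399 m = 3.431×10^7 Pa = 34.31 MPa
Effective stress σ' = σ_v − P_p = 95.94 − 34.31 = 61.628 MPa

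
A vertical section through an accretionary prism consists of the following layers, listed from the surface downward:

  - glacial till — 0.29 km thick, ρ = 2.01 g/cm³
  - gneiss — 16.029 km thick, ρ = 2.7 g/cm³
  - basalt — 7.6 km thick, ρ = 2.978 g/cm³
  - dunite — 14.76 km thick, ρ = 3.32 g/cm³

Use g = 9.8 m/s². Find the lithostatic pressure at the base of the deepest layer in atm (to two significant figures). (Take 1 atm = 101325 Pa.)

glacial till: 2010 kg/m³ × 9.8 m/s² × 290 m = 5.712×10^6 Pa = 56.38 atm
gneiss: 2700 kg/m³ × 9.8 m/s² × 16029 m = 4.241×10^8 Pa = 4186 atm
basalt: 2978 kg/m³ × 9.8 m/s² × 7600 m = 2.218×10^8 Pa = 2189 atm
dunite: 3320 kg/m³ × 9.8 m/s² × 14760 m = 4.802×10^8 Pa = 4740 atm
Total = 56.38 + 4186 + 2189 + 4740 = 11171 atm

11000 atm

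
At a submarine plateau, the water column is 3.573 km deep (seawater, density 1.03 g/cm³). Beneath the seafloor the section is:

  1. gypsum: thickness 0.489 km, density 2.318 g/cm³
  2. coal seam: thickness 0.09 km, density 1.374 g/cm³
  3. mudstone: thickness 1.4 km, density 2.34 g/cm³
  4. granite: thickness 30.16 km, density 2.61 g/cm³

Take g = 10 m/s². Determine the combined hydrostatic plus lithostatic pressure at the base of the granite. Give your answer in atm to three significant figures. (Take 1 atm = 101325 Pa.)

8580 atm

seawater: 1030 kg/m³ × 10 m/s² × 3573 m = 3.680×10^7 Pa = 363.2 atm
gypsum: 2318 kg/m³ × 10 m/s² × 489 m = 1.134×10^7 Pa = 111.9 atm
coal seam: 1374 kg/m³ × 10 m/s² × 90 m = 1.237×10^6 Pa = 12.20 atm
mudstone: 2340 kg/m³ × 10 m/s² × 1400 m = 3.276×10^7 Pa = 323.3 atm
granite: 2610 kg/m³ × 10 m/s² × 30160 m = 7.872×10^8 Pa = 7769 atm
Total = 363.2 + 111.9 + 12.20 + 323.3 + 7769 = 8579.4 atm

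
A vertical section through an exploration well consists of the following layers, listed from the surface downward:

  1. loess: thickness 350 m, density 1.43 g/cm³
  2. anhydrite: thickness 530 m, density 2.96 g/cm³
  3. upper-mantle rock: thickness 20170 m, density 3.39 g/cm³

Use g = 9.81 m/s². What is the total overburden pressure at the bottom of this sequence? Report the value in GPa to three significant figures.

loess: 1430 kg/m³ × 9.81 m/s² × 350 m = 4.910×10^6 Pa = 4.910×10^-3 GPa
anhydrite: 2960 kg/m³ × 9.81 m/s² × 530 m = 1.539×10^7 Pa = 0.01539 GPa
upper-mantle rock: 3390 kg/m³ × 9.81 m/s² × 20170 m = 6.708×10^8 Pa = 0.6708 GPa
Total = 4.910×10^-3 + 0.01539 + 0.6708 = 0.69107 GPa

0.691 GPa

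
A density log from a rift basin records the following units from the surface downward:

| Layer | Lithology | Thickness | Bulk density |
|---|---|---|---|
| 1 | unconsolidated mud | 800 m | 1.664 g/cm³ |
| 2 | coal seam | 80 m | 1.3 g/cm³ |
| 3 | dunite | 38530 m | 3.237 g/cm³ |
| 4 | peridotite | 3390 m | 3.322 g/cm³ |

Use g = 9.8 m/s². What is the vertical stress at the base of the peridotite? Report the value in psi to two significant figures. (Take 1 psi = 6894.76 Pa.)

200000 psi

unconsolidated mud: 1664 kg/m³ × 9.8 m/s² × 800 m = 1.305×10^7 Pa = 1892 psi
coal seam: 1300 kg/m³ × 9.8 m/s² × 80 m = 1.019×10^6 Pa = 147.8 psi
dunite: 3237 kg/m³ × 9.8 m/s² × 38530 m = 1.222×10^9 Pa = 1.773×10^5 psi
peridotite: 3322 kg/m³ × 9.8 m/s² × 3390 m = 1.104×10^8 Pa = 16007 psi
Total = 1892 + 147.8 + 1.773×10^5 + 16007 = 1.9532×10^5 psi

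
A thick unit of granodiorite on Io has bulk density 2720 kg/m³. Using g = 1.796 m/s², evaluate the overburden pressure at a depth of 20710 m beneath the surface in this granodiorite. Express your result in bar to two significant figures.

1000 bar

granodiorite: 2720 kg/m³ × 1.796 m/s² × 20710 m = 1.012×10^8 Pa = 1012 bar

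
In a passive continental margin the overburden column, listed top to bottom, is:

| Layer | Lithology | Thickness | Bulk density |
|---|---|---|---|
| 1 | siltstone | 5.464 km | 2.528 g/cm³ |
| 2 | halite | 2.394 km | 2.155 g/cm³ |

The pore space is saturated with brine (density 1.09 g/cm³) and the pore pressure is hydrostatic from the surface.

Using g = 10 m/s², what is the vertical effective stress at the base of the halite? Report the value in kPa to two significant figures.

Overburden (lithostatic) stress σ_v:
siltstone: 2528 kg/m³ × 10 m/s² × 5464 m = 1.381×10^8 Pa = 138.1 MPa
halite: 2155 kg/m³ × 10 m/s² × 2394 m = 5.159×10^7 Pa = 51.59 MPa
Total = 138.1 + 51.59 = 189.72 MPa
Pore pressure P_p = 1090 kg/m³ × 10 m/s² × 7858 m = 8.565×10^7 Pa = 85.65 MPa
Effective stress σ' = σ_v − P_p = 189.7 − 85.65 = 104.07 MPa = 1.0407×10^5 kPa

100000 kPa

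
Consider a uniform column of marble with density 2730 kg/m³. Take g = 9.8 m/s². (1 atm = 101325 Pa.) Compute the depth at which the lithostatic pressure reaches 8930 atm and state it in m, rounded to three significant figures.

33800 m

h = P/(ρg) = 8930 atm / (2730 kg/m³ × 9.8 m/s²) = 9.048×10^8 Pa / 26754 Pa/m = 33820 m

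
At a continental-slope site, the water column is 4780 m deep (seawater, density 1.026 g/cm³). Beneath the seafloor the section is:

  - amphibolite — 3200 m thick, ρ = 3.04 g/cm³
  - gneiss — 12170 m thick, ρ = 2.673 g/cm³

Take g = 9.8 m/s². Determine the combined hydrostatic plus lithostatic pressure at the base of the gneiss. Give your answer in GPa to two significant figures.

seawater: 1026 kg/m³ × 9.8 m/s² × 4780 m = 4.806×10^7 Pa = 0.04806 GPa
amphibolite: 3040 kg/m³ × 9.8 m/s² × 3200 m = 9.533×10^7 Pa = 0.09533 GPa
gneiss: 2673 kg/m³ × 9.8 m/s² × 12170 m = 3.188×10^8 Pa = 0.3188 GPa
Total = 0.04806 + 0.09533 + 0.3188 = 0.46219 GPa

0.46 GPa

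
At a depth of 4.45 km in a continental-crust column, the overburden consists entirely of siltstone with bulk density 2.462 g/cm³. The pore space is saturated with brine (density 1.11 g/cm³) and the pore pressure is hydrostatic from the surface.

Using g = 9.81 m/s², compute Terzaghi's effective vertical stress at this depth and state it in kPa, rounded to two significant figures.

Overburden (lithostatic) stress σ_v:
siltstone: 2462 kg/m³ × 9.81 m/s² × 4450 m = 1.075×10^8 Pa = 107.5 MPa
Pore pressure P_p = 1110 kg/m³ × 9.81 m/s² × 4450 m = 4.846×10^7 Pa = 48.46 MPa
Effective stress σ' = σ_v − P_p = 107.5 − 48.46 = 59.021 MPa = 59021 kPa

59000 kPa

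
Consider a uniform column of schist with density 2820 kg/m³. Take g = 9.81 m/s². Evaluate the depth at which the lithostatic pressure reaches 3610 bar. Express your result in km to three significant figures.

h = P/(ρg) = 3610 bar / (2820 kg/m³ × 9.81 m/s²) = 3.610×10^8 Pa / 27664 Pa/m = 13049 m
= 13.049 km

13.0 km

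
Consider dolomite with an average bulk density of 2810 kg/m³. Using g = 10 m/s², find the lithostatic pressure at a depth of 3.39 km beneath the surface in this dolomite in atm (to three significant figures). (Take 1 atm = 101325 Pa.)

dolomite: 2810 kg/m³ × 10 m/s² × 3390 m = 9.526×10^7 Pa = 940.1 atm

940 atm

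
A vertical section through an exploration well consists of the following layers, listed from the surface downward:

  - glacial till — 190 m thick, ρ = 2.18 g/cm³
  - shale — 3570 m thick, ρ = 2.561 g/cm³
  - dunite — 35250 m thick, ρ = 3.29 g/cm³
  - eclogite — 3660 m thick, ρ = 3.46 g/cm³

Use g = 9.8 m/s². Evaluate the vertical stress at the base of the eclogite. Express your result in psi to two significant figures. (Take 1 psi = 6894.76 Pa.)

200000 psi

glacial till: 2180 kg/m³ × 9.8 m/s² × 190 m = 4.059×10^6 Pa = 588.7 psi
shale: 2561 kg/m³ × 9.8 m/s² × 3570 m = 8.960×10^7 Pa = 12995 psi
dunite: 3290 kg/m³ × 9.8 m/s² × 35250 m = 1.137×10^9 Pa = 1.648×10^5 psi
eclogite: 3460 kg/m³ × 9.8 m/s² × 3660 m = 1.241×10^8 Pa = 18000 psi
Total = 588.7 + 12995 + 1.648×10^5 + 18000 = 1.9642×10^5 psi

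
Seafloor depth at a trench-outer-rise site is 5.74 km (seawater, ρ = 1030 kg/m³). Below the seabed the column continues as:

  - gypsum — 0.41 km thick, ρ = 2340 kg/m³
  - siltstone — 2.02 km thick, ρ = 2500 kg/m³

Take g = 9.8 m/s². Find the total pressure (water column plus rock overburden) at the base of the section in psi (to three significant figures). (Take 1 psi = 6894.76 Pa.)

seawater: 1030 kg/m³ × 9.8 m/s² × 5740 m = 5.794×10^7 Pa = 8403 psi
gypsum: 2340 kg/m³ × 9.8 m/s² × 410 m = 9.402×10^6 Pa = 1364 psi
siltstone: 2500 kg/m³ × 9.8 m/s² × 2020 m = 4.949×10^7 Pa = 7178 psi
Total = 8403 + 1364 + 7178 = 16945 psi

16900 psi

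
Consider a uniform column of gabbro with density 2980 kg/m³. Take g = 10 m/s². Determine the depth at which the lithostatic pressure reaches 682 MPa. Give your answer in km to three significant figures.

22.9 km

h = P/(ρg) = 682 MPa / (2980 kg/m³ × 10 m/s²) = 6.820×10^8 Pa / 29800 Pa/m = 22886 m
= 22.886 km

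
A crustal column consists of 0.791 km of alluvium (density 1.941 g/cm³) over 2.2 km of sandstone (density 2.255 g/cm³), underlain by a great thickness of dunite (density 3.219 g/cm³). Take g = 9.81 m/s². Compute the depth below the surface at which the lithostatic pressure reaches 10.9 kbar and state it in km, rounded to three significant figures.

35.5 km

Pressure at base of upper layers: 1941×9.81×791 + 2255×9.81×2200 = 6.373×10^7 Pa = 0.6373 kbar
Remaining pressure to be supplied by dunite: 1.090×10^9 − 6.373×10^7 = 1.026×10^9 Pa
Additional depth in dunite = 1.026×10^9 Pa / (3219 kg/m³ × 9.81 m/s²) = 32499 m
Total depth = 2991 m + 32499 m = 35490 m
= 35.490 km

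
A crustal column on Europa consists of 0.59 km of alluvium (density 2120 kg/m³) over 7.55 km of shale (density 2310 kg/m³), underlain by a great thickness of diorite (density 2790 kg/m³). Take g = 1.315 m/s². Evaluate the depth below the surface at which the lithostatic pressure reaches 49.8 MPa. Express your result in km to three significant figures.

15.0 km

Pressure at base of upper layers: 2120×1.315×590 + 2310×1.315×7550 = 2.458×10^7 Pa = 24.58 MPa
Remaining pressure to be supplied by diorite: 4.980×10^7 − 2.458×10^7 = 2.522×10^7 Pa
Additional depth in diorite = 2.522×10^7 Pa / (2790 kg/m³ × 1.315 m/s²) = 6874.3 m
Total depth = 8140 m + 6874.3 m = 15014 m
= 15.014 km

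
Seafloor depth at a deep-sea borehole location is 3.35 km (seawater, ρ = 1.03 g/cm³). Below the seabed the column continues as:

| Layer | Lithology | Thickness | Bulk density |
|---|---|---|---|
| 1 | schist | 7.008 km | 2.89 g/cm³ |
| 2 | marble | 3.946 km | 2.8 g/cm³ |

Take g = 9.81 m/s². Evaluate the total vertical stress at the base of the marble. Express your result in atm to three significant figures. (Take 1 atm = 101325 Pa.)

seawater: 1030 kg/m³ × 9.81 m/s² × 3350 m = 3.385×10^7 Pa = 334.1 atm
schist: 2890 kg/m³ × 9.81 m/s² × 7008 m = 1.987×10^8 Pa = 1961 atm
marble: 2800 kg/m³ × 9.81 m/s² × 3946 m = 1.084×10^8 Pa = 1070 atm
Total = 334.1 + 1961 + 1070 = 3364.6 atm

3360 atm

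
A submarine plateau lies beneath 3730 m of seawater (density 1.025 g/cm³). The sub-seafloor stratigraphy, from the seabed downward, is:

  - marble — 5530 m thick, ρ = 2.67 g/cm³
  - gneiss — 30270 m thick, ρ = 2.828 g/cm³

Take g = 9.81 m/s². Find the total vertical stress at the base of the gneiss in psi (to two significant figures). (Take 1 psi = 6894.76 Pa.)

seawater: 1025 kg/m³ × 9.81 m/s² × 3730 m = 3.751×10^7 Pa = 5440 psi
marble: 2670 kg/m³ × 9.81 m/s² × 5530 m = 1.448×10^8 Pa = 21008 psi
gneiss: 2828 kg/m³ × 9.81 m/s² × 30270 m = 8.398×10^8 Pa = 1.218×10^5 psi
Total = 5440 + 21008 + 1.218×10^5 = 1.4825×10^5 psi

150000 psi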